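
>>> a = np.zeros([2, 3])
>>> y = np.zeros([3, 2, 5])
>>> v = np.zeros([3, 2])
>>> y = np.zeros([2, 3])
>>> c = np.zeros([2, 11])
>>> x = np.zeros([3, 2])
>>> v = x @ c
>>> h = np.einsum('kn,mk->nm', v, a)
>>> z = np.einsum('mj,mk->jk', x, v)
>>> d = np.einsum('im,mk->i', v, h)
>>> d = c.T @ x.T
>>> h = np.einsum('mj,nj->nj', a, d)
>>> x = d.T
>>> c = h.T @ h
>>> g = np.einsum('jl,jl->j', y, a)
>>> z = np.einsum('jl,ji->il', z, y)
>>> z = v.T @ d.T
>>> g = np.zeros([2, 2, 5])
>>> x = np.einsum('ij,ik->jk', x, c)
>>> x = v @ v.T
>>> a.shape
(2, 3)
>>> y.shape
(2, 3)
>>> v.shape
(3, 11)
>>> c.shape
(3, 3)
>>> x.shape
(3, 3)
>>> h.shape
(11, 3)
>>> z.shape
(11, 11)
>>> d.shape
(11, 3)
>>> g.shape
(2, 2, 5)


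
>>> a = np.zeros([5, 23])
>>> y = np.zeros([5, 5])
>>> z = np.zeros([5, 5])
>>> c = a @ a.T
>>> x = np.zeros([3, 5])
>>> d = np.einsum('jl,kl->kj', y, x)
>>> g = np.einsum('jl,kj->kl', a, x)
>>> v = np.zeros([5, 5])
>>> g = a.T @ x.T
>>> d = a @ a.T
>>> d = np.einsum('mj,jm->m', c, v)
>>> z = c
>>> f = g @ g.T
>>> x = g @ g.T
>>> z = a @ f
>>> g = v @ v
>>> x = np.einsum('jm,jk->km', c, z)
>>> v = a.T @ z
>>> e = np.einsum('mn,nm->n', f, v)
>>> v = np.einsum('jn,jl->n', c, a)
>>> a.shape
(5, 23)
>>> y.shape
(5, 5)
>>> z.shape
(5, 23)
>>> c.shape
(5, 5)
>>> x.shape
(23, 5)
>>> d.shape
(5,)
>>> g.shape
(5, 5)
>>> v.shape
(5,)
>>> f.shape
(23, 23)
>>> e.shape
(23,)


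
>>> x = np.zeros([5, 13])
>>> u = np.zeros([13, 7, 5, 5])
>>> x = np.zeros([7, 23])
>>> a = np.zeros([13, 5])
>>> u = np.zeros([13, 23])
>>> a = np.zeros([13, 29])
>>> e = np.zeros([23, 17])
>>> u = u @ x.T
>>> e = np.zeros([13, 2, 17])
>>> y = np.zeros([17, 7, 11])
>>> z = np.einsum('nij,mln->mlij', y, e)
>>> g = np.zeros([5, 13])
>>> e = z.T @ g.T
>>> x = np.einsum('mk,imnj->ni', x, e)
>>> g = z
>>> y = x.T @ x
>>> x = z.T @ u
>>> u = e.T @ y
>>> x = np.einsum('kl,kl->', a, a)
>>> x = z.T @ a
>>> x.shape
(11, 7, 2, 29)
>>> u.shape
(5, 2, 7, 11)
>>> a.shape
(13, 29)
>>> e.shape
(11, 7, 2, 5)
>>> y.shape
(11, 11)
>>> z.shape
(13, 2, 7, 11)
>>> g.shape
(13, 2, 7, 11)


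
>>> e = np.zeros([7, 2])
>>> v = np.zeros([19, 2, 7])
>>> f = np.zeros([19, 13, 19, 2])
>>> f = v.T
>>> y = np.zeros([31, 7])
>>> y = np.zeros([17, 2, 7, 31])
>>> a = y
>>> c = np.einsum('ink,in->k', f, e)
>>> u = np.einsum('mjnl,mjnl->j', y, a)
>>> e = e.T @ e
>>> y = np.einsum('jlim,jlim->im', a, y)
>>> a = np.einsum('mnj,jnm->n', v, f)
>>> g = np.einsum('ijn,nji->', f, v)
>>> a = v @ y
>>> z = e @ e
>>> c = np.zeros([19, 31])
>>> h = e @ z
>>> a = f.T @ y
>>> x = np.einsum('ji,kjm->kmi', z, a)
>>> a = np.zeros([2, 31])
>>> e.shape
(2, 2)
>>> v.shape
(19, 2, 7)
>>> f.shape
(7, 2, 19)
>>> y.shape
(7, 31)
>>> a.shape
(2, 31)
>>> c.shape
(19, 31)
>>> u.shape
(2,)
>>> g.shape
()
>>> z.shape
(2, 2)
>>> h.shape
(2, 2)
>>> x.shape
(19, 31, 2)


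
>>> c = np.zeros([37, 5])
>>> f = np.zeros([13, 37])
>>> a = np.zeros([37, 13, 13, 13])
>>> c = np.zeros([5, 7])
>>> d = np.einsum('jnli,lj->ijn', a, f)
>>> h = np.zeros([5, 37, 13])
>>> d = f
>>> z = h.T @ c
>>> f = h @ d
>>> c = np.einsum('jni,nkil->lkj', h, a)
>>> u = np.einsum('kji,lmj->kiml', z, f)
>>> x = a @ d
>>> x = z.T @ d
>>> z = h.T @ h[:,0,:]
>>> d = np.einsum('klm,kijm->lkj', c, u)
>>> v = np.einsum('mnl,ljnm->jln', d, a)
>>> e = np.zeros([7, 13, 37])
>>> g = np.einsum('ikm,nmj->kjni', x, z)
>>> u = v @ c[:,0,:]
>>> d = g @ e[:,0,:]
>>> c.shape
(13, 13, 5)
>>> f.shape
(5, 37, 37)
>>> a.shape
(37, 13, 13, 13)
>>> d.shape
(37, 13, 13, 37)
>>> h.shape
(5, 37, 13)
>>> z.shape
(13, 37, 13)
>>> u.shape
(13, 37, 5)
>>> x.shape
(7, 37, 37)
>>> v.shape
(13, 37, 13)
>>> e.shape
(7, 13, 37)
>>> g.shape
(37, 13, 13, 7)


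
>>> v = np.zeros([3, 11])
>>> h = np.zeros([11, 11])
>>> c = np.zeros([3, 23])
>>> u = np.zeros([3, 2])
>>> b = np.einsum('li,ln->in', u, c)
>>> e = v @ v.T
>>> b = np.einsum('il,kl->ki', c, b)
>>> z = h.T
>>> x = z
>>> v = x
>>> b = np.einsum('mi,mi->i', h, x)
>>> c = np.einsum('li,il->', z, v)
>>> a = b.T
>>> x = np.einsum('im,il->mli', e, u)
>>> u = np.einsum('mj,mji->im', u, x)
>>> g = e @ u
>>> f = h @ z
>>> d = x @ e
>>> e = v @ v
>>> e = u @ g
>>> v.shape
(11, 11)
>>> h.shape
(11, 11)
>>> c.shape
()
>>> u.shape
(3, 3)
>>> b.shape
(11,)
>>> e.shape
(3, 3)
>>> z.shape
(11, 11)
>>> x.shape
(3, 2, 3)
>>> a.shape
(11,)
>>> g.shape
(3, 3)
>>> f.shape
(11, 11)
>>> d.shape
(3, 2, 3)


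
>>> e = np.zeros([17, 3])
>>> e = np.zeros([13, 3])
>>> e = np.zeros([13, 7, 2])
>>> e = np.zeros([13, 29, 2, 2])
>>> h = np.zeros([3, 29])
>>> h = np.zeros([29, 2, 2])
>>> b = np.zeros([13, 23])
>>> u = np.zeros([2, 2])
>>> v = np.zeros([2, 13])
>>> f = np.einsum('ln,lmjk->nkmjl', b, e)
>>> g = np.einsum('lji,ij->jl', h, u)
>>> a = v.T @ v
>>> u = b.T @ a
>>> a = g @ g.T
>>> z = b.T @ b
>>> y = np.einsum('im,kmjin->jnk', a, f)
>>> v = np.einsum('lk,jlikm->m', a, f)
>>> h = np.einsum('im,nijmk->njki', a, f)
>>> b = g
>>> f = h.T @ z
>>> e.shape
(13, 29, 2, 2)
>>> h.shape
(23, 29, 13, 2)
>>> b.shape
(2, 29)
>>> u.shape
(23, 13)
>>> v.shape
(13,)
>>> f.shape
(2, 13, 29, 23)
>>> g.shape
(2, 29)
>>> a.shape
(2, 2)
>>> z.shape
(23, 23)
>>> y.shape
(29, 13, 23)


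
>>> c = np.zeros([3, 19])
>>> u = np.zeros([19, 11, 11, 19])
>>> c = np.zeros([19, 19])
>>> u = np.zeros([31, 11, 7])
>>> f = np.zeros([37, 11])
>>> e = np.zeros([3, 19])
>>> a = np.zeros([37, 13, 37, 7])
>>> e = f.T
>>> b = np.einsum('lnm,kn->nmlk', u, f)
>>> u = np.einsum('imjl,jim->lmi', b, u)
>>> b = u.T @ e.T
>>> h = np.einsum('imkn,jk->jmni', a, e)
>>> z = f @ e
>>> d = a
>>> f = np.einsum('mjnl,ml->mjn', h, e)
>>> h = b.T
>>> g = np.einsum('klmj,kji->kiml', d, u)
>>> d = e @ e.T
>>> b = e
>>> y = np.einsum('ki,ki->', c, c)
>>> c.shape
(19, 19)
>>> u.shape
(37, 7, 11)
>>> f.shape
(11, 13, 7)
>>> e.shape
(11, 37)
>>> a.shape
(37, 13, 37, 7)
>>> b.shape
(11, 37)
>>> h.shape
(11, 7, 11)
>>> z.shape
(37, 37)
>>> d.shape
(11, 11)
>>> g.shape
(37, 11, 37, 13)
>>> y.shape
()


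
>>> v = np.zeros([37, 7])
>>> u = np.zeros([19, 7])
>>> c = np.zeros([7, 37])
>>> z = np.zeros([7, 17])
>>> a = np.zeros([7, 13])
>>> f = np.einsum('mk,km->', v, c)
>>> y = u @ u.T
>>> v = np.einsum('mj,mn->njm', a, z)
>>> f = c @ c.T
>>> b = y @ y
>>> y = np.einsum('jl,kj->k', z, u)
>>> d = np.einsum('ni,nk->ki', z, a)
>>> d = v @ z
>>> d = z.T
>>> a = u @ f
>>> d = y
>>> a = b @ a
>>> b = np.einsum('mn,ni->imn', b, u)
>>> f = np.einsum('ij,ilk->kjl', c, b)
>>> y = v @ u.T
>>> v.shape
(17, 13, 7)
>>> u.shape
(19, 7)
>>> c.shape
(7, 37)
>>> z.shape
(7, 17)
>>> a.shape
(19, 7)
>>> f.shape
(19, 37, 19)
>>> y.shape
(17, 13, 19)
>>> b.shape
(7, 19, 19)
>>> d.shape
(19,)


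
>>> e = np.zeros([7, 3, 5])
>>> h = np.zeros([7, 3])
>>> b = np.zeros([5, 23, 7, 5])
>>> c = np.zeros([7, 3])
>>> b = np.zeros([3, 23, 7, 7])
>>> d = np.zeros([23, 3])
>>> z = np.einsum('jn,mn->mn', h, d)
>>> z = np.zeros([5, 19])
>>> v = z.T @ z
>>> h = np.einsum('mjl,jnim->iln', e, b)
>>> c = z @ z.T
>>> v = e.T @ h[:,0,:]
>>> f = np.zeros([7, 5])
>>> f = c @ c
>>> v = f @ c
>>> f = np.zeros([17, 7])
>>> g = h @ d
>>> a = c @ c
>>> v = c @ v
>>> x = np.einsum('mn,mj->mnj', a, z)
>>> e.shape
(7, 3, 5)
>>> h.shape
(7, 5, 23)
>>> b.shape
(3, 23, 7, 7)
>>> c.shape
(5, 5)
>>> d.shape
(23, 3)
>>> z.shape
(5, 19)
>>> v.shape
(5, 5)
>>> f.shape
(17, 7)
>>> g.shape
(7, 5, 3)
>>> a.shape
(5, 5)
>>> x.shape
(5, 5, 19)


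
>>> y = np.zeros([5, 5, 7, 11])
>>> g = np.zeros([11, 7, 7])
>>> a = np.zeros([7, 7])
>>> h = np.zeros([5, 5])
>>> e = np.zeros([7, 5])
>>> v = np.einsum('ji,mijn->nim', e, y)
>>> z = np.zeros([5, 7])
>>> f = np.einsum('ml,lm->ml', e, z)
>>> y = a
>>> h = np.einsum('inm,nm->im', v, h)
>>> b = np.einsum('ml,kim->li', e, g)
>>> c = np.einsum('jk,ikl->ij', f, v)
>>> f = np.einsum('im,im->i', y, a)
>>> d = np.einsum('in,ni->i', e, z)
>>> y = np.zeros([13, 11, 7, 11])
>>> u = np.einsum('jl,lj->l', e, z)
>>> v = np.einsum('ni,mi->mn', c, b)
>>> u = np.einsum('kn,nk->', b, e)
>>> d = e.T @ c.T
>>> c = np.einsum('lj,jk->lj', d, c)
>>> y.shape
(13, 11, 7, 11)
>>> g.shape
(11, 7, 7)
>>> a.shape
(7, 7)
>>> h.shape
(11, 5)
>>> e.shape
(7, 5)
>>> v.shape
(5, 11)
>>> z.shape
(5, 7)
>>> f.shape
(7,)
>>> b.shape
(5, 7)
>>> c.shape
(5, 11)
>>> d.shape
(5, 11)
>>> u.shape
()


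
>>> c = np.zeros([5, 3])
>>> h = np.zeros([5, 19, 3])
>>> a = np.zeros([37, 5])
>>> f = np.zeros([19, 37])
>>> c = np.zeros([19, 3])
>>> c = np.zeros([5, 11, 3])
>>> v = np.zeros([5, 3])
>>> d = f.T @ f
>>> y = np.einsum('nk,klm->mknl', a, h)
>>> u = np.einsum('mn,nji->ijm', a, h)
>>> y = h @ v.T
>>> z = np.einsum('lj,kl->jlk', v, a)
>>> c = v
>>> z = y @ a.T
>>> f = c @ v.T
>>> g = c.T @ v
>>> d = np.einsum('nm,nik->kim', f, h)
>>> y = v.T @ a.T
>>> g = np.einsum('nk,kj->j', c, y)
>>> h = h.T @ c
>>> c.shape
(5, 3)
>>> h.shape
(3, 19, 3)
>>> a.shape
(37, 5)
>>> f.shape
(5, 5)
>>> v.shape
(5, 3)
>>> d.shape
(3, 19, 5)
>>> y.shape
(3, 37)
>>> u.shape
(3, 19, 37)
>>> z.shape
(5, 19, 37)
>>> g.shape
(37,)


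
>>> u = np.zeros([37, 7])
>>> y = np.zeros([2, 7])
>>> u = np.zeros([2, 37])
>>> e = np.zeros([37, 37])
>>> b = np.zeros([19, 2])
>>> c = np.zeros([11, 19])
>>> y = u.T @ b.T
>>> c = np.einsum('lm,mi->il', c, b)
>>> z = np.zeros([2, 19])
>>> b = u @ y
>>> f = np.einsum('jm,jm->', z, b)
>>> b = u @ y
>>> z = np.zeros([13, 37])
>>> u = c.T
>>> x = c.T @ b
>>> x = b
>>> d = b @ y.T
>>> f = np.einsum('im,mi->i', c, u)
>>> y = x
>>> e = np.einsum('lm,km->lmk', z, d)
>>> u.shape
(11, 2)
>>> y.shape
(2, 19)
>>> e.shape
(13, 37, 2)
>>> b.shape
(2, 19)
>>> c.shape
(2, 11)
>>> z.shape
(13, 37)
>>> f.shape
(2,)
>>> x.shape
(2, 19)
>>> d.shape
(2, 37)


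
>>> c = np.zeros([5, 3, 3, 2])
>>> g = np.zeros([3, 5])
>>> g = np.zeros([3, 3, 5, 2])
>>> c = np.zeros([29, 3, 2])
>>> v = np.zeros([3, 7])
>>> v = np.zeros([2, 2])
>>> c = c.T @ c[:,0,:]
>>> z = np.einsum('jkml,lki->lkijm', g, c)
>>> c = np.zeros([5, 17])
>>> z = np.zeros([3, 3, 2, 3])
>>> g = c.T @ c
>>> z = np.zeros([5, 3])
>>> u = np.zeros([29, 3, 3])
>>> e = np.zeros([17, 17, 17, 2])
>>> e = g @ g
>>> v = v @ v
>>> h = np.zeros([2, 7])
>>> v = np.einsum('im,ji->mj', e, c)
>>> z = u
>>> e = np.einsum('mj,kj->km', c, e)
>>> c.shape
(5, 17)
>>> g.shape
(17, 17)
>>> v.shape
(17, 5)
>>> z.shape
(29, 3, 3)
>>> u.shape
(29, 3, 3)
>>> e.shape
(17, 5)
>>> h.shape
(2, 7)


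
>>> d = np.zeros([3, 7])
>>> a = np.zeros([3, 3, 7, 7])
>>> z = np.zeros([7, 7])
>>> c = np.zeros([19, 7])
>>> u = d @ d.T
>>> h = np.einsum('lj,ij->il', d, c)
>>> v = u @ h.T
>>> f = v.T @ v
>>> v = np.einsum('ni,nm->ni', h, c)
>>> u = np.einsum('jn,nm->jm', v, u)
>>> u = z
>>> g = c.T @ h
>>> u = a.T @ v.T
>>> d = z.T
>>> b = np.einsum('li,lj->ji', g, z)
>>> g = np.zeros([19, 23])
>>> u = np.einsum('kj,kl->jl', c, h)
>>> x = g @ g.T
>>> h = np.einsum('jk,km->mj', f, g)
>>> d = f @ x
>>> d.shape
(19, 19)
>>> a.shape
(3, 3, 7, 7)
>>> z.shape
(7, 7)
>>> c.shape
(19, 7)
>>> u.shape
(7, 3)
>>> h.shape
(23, 19)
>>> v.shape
(19, 3)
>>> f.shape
(19, 19)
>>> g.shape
(19, 23)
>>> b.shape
(7, 3)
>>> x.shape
(19, 19)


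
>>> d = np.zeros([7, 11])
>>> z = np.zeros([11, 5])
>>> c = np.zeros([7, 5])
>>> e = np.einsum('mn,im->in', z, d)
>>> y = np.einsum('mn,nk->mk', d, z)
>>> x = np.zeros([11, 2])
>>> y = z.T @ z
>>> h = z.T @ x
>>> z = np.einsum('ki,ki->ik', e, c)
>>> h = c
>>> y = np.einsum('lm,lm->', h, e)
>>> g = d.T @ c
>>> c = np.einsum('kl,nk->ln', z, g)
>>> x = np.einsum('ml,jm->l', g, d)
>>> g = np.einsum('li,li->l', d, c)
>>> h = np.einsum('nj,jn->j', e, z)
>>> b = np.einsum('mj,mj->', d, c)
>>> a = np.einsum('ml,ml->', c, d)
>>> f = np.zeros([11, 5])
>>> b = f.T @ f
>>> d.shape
(7, 11)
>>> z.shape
(5, 7)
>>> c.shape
(7, 11)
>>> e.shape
(7, 5)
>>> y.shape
()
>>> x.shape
(5,)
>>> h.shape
(5,)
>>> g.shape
(7,)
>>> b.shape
(5, 5)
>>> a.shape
()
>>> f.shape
(11, 5)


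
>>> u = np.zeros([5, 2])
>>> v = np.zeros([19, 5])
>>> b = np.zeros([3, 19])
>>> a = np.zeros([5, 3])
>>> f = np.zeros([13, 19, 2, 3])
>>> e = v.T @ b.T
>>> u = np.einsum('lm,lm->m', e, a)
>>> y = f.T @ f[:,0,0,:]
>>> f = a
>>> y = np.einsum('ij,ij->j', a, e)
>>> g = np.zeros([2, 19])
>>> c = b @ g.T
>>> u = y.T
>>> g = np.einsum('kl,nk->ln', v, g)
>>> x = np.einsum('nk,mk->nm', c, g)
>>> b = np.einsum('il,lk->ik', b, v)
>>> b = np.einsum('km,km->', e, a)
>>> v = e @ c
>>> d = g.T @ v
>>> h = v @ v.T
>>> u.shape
(3,)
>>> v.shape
(5, 2)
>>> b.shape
()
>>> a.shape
(5, 3)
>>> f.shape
(5, 3)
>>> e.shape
(5, 3)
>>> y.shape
(3,)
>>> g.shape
(5, 2)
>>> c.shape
(3, 2)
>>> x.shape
(3, 5)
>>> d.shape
(2, 2)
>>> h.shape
(5, 5)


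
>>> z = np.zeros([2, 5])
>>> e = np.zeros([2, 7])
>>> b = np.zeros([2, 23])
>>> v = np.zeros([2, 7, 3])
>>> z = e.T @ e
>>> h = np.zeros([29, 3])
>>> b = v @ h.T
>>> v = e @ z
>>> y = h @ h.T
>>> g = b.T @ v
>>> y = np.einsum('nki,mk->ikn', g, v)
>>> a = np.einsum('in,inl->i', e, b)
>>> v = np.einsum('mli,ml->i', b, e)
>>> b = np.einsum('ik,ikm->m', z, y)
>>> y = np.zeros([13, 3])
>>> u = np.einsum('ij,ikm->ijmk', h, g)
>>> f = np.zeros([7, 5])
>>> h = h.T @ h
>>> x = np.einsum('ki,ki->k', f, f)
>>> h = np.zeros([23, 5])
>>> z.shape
(7, 7)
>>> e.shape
(2, 7)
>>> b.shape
(29,)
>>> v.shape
(29,)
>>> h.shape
(23, 5)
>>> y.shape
(13, 3)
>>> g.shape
(29, 7, 7)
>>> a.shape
(2,)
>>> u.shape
(29, 3, 7, 7)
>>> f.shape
(7, 5)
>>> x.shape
(7,)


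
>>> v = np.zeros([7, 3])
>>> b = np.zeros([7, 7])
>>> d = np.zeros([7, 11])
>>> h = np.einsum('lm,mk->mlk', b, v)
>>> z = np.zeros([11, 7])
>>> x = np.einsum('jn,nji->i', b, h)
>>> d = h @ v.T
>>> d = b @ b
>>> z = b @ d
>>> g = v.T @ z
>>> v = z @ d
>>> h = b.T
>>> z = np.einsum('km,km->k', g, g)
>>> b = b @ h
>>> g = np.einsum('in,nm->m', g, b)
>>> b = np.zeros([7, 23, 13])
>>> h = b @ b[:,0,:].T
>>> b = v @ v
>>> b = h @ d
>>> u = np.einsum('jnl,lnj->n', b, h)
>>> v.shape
(7, 7)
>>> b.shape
(7, 23, 7)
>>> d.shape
(7, 7)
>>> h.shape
(7, 23, 7)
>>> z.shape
(3,)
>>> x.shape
(3,)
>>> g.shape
(7,)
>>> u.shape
(23,)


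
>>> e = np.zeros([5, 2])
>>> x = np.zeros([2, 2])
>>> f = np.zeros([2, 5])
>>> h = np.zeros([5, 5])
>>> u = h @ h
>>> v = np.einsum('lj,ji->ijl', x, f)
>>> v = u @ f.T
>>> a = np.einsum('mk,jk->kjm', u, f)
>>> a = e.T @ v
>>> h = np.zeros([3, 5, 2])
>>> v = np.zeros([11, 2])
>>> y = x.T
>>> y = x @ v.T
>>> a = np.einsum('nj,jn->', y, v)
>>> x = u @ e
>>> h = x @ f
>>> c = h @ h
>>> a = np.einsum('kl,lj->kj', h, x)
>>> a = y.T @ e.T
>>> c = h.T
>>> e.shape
(5, 2)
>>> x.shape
(5, 2)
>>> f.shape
(2, 5)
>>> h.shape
(5, 5)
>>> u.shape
(5, 5)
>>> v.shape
(11, 2)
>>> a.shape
(11, 5)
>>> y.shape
(2, 11)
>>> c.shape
(5, 5)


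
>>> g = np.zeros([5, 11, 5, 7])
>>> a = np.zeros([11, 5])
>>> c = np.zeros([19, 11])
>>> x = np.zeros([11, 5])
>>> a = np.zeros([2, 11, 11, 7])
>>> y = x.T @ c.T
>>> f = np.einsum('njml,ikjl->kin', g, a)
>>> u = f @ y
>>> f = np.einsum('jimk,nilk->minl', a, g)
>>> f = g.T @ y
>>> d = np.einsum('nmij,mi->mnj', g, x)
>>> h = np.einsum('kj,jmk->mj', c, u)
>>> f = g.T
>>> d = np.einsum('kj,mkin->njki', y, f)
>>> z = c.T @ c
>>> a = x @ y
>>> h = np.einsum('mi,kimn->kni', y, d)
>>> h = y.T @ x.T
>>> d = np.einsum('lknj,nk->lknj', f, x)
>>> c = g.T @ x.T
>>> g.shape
(5, 11, 5, 7)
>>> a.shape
(11, 19)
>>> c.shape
(7, 5, 11, 11)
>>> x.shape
(11, 5)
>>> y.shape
(5, 19)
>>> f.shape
(7, 5, 11, 5)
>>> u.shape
(11, 2, 19)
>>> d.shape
(7, 5, 11, 5)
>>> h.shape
(19, 11)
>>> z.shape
(11, 11)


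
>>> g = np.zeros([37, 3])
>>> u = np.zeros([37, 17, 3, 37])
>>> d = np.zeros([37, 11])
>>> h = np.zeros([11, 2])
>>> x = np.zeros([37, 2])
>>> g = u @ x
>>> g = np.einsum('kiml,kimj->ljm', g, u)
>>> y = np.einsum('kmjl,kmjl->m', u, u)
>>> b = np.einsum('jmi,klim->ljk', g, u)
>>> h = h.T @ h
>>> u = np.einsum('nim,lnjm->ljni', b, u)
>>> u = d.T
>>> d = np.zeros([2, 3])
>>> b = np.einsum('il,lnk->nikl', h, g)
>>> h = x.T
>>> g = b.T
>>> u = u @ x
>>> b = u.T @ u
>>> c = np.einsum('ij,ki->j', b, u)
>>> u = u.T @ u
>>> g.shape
(2, 3, 2, 37)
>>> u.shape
(2, 2)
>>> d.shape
(2, 3)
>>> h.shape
(2, 37)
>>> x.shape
(37, 2)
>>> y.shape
(17,)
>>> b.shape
(2, 2)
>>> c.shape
(2,)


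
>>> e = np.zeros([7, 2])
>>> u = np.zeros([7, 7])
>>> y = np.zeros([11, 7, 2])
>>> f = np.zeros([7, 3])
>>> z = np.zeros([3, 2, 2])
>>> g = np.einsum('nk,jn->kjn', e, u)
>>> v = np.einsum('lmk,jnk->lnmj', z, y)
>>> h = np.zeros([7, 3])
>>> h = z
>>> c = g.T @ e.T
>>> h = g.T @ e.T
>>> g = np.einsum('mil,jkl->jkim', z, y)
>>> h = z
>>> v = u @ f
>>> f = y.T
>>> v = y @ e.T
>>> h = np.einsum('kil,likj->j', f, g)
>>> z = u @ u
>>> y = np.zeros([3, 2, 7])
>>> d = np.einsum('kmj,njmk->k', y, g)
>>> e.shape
(7, 2)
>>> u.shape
(7, 7)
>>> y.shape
(3, 2, 7)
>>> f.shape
(2, 7, 11)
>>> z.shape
(7, 7)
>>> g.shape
(11, 7, 2, 3)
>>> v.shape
(11, 7, 7)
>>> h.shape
(3,)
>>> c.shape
(7, 7, 7)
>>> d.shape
(3,)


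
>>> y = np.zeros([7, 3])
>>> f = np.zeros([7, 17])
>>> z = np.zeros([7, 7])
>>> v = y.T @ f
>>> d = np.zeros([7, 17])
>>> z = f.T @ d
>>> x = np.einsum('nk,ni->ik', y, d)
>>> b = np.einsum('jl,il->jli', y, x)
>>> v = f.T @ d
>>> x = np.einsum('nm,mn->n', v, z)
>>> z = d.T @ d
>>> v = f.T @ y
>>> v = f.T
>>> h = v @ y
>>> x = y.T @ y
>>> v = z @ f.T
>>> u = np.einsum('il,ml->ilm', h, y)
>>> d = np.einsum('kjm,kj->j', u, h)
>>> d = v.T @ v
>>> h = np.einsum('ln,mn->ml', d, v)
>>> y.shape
(7, 3)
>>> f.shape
(7, 17)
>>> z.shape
(17, 17)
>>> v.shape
(17, 7)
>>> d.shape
(7, 7)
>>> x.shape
(3, 3)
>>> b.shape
(7, 3, 17)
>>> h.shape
(17, 7)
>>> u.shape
(17, 3, 7)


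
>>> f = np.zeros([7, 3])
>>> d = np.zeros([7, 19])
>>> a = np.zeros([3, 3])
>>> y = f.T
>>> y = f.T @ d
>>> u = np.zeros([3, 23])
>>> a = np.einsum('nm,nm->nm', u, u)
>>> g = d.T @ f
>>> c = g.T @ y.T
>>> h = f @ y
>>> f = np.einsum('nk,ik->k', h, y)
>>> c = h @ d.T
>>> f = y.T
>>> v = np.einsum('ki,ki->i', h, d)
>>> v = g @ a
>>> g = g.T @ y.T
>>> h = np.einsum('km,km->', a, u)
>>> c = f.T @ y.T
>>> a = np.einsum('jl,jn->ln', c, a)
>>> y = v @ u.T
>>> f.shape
(19, 3)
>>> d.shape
(7, 19)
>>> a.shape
(3, 23)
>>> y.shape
(19, 3)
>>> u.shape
(3, 23)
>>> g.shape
(3, 3)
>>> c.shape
(3, 3)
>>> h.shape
()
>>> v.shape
(19, 23)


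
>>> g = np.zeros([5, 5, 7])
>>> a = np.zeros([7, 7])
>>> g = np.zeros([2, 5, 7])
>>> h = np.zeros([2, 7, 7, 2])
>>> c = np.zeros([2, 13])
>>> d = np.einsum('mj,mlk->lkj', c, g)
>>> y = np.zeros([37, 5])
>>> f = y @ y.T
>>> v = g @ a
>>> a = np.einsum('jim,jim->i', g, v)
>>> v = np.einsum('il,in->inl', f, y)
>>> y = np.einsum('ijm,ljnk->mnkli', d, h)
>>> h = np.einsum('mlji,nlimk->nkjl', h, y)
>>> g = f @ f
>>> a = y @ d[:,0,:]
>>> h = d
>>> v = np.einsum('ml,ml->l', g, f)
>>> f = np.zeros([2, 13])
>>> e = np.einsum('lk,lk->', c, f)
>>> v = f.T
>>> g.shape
(37, 37)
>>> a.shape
(13, 7, 2, 2, 13)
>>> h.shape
(5, 7, 13)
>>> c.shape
(2, 13)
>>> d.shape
(5, 7, 13)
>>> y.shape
(13, 7, 2, 2, 5)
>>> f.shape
(2, 13)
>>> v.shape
(13, 2)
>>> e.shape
()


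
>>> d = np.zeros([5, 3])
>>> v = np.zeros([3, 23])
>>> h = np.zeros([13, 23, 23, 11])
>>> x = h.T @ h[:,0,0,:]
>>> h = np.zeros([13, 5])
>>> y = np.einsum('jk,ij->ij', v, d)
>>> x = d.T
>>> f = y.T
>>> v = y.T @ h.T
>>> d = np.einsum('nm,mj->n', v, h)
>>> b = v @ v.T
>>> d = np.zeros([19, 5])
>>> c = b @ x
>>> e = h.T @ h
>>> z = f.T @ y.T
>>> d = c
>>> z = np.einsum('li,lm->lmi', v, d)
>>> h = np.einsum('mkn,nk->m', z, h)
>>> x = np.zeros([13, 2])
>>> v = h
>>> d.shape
(3, 5)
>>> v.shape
(3,)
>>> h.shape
(3,)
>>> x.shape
(13, 2)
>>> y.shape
(5, 3)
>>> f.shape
(3, 5)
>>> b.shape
(3, 3)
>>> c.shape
(3, 5)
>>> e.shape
(5, 5)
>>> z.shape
(3, 5, 13)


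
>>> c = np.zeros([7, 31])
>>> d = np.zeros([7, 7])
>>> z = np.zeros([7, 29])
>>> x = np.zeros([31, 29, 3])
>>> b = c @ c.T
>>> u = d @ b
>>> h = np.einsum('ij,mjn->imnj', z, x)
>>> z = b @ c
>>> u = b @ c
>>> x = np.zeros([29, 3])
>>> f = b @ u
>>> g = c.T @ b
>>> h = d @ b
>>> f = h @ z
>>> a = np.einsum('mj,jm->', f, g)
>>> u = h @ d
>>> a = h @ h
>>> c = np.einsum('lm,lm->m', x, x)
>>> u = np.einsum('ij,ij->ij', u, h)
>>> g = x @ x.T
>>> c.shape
(3,)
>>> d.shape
(7, 7)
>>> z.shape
(7, 31)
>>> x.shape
(29, 3)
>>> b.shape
(7, 7)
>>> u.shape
(7, 7)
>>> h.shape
(7, 7)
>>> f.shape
(7, 31)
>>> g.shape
(29, 29)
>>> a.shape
(7, 7)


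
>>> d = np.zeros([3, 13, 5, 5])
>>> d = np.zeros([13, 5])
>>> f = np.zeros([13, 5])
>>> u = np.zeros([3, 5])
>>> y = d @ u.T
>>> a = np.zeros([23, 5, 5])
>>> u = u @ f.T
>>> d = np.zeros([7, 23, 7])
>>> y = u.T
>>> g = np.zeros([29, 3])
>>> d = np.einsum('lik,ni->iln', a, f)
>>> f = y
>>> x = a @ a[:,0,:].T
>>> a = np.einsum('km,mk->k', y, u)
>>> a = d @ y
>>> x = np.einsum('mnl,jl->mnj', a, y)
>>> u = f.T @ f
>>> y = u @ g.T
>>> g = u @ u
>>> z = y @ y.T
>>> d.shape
(5, 23, 13)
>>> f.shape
(13, 3)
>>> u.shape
(3, 3)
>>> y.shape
(3, 29)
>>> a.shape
(5, 23, 3)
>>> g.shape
(3, 3)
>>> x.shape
(5, 23, 13)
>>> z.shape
(3, 3)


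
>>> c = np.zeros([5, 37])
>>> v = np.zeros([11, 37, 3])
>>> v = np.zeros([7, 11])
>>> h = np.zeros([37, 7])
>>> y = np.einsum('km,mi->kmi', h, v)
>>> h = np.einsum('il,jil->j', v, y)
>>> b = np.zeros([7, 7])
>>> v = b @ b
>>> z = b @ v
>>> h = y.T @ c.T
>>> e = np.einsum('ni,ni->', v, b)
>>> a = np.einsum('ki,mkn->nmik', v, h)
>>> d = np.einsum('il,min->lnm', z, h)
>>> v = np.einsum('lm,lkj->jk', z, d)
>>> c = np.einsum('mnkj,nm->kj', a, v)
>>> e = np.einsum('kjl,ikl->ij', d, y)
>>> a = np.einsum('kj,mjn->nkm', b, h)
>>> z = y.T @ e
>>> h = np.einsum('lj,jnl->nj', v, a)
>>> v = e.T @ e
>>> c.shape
(7, 7)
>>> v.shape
(5, 5)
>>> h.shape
(7, 5)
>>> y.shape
(37, 7, 11)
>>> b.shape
(7, 7)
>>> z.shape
(11, 7, 5)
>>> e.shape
(37, 5)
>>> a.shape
(5, 7, 11)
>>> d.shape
(7, 5, 11)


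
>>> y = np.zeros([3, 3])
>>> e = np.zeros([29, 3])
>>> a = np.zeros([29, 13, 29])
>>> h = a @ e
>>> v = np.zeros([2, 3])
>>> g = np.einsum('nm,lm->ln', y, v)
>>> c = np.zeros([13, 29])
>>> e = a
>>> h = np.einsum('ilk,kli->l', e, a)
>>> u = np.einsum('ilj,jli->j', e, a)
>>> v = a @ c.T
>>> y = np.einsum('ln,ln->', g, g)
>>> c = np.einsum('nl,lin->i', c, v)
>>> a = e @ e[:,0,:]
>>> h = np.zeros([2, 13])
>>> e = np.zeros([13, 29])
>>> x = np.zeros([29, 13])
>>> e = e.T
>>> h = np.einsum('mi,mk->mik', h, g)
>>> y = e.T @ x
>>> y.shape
(13, 13)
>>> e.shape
(29, 13)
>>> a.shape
(29, 13, 29)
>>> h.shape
(2, 13, 3)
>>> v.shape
(29, 13, 13)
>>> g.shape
(2, 3)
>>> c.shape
(13,)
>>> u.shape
(29,)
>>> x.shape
(29, 13)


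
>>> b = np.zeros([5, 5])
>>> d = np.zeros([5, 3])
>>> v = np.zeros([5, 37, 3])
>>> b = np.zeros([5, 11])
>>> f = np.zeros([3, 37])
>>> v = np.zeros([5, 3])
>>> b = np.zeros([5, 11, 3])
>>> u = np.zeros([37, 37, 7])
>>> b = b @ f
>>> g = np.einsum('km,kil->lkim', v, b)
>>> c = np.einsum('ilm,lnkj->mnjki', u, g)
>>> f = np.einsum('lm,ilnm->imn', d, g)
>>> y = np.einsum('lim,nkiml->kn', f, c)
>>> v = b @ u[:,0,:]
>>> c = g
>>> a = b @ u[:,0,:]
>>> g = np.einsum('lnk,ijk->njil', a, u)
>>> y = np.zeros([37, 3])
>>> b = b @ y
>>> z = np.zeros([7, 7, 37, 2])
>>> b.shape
(5, 11, 3)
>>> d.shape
(5, 3)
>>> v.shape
(5, 11, 7)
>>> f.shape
(37, 3, 11)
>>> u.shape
(37, 37, 7)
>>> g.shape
(11, 37, 37, 5)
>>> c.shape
(37, 5, 11, 3)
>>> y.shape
(37, 3)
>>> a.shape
(5, 11, 7)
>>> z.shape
(7, 7, 37, 2)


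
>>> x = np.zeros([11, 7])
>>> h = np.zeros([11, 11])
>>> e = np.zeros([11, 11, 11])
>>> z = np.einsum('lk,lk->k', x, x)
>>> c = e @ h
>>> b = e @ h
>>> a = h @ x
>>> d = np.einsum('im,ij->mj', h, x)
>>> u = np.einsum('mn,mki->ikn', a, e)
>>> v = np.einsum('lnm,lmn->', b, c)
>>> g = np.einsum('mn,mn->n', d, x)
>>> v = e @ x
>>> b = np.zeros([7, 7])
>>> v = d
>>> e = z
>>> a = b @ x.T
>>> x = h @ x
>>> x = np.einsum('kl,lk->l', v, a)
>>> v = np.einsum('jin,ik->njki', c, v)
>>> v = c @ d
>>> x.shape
(7,)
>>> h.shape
(11, 11)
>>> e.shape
(7,)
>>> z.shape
(7,)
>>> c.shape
(11, 11, 11)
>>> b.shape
(7, 7)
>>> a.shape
(7, 11)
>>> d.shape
(11, 7)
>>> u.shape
(11, 11, 7)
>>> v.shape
(11, 11, 7)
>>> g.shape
(7,)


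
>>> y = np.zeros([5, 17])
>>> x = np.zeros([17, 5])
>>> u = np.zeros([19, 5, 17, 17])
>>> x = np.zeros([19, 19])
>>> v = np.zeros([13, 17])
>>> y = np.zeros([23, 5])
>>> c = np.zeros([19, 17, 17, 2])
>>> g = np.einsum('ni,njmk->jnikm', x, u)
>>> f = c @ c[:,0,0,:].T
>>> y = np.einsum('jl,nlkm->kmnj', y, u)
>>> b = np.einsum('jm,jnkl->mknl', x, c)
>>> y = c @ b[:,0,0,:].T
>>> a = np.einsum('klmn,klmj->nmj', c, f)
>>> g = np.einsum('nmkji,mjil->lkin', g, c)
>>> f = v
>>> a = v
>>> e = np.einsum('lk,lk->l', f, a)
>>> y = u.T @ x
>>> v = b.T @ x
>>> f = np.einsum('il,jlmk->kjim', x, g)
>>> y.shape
(17, 17, 5, 19)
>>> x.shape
(19, 19)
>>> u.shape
(19, 5, 17, 17)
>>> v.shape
(2, 17, 17, 19)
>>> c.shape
(19, 17, 17, 2)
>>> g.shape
(2, 19, 17, 5)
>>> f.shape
(5, 2, 19, 17)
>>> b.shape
(19, 17, 17, 2)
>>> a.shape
(13, 17)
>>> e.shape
(13,)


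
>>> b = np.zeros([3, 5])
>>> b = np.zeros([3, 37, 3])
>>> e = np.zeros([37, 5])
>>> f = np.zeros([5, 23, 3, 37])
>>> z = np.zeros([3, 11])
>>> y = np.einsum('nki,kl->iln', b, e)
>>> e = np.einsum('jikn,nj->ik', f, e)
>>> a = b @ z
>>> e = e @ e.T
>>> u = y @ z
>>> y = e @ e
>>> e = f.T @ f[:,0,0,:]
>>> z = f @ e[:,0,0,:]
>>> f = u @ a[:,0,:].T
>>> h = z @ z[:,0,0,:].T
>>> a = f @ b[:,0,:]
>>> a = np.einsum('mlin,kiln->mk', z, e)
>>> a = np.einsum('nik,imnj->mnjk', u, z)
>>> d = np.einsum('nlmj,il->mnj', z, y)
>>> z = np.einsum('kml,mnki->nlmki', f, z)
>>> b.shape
(3, 37, 3)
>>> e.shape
(37, 3, 23, 37)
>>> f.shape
(3, 5, 3)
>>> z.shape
(23, 3, 5, 3, 37)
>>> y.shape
(23, 23)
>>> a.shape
(23, 3, 37, 11)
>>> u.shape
(3, 5, 11)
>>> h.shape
(5, 23, 3, 5)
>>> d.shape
(3, 5, 37)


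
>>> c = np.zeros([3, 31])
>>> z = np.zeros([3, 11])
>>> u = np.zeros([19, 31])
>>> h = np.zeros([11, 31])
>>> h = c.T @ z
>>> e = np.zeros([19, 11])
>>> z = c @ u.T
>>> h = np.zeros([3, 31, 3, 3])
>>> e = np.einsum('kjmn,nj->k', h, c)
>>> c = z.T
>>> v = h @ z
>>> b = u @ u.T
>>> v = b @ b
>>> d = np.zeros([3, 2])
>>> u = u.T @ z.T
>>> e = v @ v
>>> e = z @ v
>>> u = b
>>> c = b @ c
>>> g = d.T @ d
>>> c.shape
(19, 3)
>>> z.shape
(3, 19)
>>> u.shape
(19, 19)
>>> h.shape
(3, 31, 3, 3)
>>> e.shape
(3, 19)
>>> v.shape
(19, 19)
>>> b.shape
(19, 19)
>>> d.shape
(3, 2)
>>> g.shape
(2, 2)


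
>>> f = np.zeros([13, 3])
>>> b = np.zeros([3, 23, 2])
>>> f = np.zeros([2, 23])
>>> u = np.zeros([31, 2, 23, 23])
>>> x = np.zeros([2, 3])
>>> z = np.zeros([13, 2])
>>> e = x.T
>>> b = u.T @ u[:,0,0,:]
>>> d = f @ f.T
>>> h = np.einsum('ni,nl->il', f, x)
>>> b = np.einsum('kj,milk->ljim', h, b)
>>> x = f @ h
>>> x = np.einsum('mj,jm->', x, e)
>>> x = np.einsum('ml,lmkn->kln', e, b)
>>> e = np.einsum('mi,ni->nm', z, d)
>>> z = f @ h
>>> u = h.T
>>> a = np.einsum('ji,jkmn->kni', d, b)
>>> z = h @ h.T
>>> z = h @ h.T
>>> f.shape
(2, 23)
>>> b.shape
(2, 3, 23, 23)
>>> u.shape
(3, 23)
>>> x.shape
(23, 2, 23)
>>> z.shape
(23, 23)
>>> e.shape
(2, 13)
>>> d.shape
(2, 2)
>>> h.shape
(23, 3)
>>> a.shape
(3, 23, 2)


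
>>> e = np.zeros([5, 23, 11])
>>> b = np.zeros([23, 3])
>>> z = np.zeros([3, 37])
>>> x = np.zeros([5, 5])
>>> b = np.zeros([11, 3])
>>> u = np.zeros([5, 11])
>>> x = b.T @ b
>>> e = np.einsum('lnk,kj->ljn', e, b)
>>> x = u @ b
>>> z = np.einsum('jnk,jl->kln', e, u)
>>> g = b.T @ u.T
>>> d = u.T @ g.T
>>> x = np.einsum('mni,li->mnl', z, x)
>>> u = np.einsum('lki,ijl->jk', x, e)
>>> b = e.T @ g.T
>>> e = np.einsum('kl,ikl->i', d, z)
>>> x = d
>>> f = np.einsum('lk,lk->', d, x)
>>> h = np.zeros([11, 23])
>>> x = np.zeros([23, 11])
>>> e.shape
(23,)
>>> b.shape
(23, 3, 3)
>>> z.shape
(23, 11, 3)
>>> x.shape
(23, 11)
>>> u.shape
(3, 11)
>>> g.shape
(3, 5)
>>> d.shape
(11, 3)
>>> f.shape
()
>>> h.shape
(11, 23)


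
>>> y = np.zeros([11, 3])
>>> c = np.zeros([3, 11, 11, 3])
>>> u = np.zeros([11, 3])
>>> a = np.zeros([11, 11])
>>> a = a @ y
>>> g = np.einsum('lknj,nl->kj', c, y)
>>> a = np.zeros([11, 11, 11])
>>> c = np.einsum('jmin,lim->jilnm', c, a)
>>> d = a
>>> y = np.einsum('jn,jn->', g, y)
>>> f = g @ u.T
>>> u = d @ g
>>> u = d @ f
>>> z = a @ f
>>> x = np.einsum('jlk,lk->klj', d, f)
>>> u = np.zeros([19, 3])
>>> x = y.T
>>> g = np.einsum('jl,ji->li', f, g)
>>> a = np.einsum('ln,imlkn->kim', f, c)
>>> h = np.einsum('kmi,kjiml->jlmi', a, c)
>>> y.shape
()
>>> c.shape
(3, 11, 11, 3, 11)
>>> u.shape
(19, 3)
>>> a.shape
(3, 3, 11)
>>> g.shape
(11, 3)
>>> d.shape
(11, 11, 11)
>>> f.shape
(11, 11)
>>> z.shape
(11, 11, 11)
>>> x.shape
()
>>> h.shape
(11, 11, 3, 11)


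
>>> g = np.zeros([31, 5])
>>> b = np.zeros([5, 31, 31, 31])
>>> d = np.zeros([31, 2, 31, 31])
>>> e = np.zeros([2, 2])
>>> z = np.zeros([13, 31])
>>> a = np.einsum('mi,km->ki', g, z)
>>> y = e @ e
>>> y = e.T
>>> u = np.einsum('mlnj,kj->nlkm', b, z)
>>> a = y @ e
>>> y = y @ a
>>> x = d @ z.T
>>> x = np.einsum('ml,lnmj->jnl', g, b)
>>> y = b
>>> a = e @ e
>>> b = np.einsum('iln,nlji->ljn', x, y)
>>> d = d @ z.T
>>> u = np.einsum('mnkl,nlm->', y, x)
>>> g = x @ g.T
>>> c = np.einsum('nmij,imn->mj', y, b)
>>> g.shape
(31, 31, 31)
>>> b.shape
(31, 31, 5)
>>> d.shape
(31, 2, 31, 13)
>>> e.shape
(2, 2)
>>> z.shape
(13, 31)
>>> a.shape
(2, 2)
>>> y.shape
(5, 31, 31, 31)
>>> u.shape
()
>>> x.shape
(31, 31, 5)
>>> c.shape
(31, 31)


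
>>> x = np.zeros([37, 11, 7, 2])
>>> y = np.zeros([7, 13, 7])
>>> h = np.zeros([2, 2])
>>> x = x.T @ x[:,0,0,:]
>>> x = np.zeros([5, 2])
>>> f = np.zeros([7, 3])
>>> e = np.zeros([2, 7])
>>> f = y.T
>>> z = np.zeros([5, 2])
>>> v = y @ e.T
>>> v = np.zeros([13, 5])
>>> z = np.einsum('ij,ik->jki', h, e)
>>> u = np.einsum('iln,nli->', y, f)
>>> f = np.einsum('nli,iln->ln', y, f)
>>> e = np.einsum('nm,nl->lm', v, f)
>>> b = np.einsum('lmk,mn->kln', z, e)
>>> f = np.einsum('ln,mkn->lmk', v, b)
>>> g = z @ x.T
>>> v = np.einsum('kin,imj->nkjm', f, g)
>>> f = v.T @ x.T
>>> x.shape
(5, 2)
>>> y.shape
(7, 13, 7)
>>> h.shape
(2, 2)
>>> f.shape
(7, 5, 13, 5)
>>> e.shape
(7, 5)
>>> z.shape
(2, 7, 2)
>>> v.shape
(2, 13, 5, 7)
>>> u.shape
()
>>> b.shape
(2, 2, 5)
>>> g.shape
(2, 7, 5)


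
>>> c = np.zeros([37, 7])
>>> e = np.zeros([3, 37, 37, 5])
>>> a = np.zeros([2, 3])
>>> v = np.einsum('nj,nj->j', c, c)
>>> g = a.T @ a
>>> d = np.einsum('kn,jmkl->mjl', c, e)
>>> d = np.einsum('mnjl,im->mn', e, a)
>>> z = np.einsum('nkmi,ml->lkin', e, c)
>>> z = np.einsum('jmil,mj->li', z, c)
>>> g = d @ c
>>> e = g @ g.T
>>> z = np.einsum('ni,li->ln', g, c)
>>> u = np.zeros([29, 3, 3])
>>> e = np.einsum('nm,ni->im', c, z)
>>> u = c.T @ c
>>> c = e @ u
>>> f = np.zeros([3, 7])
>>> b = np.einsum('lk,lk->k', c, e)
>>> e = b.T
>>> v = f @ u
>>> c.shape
(3, 7)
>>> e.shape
(7,)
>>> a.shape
(2, 3)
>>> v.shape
(3, 7)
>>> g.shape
(3, 7)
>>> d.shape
(3, 37)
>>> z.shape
(37, 3)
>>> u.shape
(7, 7)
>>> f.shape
(3, 7)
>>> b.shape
(7,)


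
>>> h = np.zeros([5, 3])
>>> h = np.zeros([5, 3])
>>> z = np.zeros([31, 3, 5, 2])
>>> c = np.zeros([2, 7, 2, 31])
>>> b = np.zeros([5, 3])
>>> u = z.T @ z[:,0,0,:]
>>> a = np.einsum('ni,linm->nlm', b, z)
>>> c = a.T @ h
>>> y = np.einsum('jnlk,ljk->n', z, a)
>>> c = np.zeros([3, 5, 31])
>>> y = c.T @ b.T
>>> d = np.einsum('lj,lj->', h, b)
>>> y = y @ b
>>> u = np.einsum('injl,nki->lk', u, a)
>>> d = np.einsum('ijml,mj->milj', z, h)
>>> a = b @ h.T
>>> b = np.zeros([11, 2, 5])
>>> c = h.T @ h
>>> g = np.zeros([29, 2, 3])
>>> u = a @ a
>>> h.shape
(5, 3)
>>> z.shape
(31, 3, 5, 2)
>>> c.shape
(3, 3)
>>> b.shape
(11, 2, 5)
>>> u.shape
(5, 5)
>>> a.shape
(5, 5)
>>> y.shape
(31, 5, 3)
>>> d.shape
(5, 31, 2, 3)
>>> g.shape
(29, 2, 3)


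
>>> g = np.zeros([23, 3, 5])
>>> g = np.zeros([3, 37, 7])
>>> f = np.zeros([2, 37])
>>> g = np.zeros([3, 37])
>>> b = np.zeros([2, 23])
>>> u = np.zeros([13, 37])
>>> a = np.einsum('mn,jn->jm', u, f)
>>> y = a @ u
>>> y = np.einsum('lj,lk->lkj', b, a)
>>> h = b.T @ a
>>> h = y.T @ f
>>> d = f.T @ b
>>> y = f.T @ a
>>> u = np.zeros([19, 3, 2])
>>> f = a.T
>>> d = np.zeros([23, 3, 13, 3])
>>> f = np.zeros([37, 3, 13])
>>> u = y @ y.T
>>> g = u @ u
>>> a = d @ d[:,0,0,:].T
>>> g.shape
(37, 37)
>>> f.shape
(37, 3, 13)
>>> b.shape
(2, 23)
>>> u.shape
(37, 37)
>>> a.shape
(23, 3, 13, 23)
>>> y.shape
(37, 13)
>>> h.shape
(23, 13, 37)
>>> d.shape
(23, 3, 13, 3)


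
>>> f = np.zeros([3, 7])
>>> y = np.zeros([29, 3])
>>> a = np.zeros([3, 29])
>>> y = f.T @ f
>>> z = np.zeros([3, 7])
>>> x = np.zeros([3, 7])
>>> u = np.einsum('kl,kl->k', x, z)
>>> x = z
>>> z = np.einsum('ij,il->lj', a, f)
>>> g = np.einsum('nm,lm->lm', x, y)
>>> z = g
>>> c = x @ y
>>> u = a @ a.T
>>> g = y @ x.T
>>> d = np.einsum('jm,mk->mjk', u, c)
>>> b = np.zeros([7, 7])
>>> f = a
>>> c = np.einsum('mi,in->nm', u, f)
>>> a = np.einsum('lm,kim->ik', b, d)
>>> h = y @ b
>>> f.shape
(3, 29)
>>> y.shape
(7, 7)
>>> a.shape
(3, 3)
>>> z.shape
(7, 7)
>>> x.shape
(3, 7)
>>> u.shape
(3, 3)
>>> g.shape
(7, 3)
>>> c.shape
(29, 3)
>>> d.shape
(3, 3, 7)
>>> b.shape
(7, 7)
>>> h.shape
(7, 7)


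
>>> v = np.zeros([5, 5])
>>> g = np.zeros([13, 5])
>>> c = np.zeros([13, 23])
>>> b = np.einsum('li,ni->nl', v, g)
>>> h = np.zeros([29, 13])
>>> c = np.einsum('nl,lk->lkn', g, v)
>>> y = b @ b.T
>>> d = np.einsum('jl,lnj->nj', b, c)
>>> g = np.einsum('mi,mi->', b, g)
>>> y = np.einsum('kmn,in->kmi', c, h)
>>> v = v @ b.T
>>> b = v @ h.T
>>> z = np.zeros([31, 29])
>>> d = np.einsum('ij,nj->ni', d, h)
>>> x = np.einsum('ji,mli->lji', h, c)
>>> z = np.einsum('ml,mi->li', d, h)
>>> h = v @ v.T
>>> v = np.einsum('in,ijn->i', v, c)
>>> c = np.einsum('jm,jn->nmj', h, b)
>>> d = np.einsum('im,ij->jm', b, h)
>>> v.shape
(5,)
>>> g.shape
()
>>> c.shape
(29, 5, 5)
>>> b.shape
(5, 29)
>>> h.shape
(5, 5)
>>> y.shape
(5, 5, 29)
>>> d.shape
(5, 29)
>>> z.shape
(5, 13)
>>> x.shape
(5, 29, 13)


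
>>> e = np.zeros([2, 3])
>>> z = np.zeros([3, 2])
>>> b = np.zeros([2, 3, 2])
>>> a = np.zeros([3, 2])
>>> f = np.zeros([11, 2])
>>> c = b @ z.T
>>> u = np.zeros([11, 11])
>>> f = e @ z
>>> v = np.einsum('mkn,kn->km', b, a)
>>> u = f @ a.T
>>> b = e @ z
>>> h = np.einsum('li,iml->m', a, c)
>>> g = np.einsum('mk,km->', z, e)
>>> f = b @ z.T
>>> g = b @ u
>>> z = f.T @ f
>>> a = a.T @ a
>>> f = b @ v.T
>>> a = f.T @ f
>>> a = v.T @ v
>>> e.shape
(2, 3)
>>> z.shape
(3, 3)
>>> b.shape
(2, 2)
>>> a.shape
(2, 2)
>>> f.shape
(2, 3)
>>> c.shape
(2, 3, 3)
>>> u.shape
(2, 3)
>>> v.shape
(3, 2)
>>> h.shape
(3,)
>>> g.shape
(2, 3)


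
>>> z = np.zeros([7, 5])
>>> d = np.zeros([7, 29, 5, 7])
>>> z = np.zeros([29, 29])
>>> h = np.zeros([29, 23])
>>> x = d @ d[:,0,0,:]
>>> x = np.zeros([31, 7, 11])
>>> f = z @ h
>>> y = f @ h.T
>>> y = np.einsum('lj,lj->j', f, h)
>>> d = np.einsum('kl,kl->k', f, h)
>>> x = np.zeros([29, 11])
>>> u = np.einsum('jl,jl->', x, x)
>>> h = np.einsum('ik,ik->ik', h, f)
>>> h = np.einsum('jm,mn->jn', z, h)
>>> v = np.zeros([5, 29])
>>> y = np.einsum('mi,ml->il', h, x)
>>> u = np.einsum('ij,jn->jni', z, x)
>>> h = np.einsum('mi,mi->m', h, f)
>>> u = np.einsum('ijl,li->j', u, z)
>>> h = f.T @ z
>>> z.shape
(29, 29)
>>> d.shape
(29,)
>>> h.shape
(23, 29)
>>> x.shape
(29, 11)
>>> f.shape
(29, 23)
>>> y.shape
(23, 11)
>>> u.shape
(11,)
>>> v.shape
(5, 29)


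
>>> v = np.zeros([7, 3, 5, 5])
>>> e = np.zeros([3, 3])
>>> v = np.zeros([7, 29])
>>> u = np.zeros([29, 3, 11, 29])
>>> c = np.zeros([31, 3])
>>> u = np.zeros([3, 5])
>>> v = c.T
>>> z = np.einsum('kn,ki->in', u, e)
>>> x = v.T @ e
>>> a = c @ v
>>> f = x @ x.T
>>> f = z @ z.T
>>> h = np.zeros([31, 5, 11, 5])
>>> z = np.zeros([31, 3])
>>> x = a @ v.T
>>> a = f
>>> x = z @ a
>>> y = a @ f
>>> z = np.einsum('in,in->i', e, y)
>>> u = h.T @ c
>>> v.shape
(3, 31)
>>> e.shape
(3, 3)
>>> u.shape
(5, 11, 5, 3)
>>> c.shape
(31, 3)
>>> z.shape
(3,)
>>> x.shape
(31, 3)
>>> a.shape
(3, 3)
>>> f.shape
(3, 3)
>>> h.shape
(31, 5, 11, 5)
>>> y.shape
(3, 3)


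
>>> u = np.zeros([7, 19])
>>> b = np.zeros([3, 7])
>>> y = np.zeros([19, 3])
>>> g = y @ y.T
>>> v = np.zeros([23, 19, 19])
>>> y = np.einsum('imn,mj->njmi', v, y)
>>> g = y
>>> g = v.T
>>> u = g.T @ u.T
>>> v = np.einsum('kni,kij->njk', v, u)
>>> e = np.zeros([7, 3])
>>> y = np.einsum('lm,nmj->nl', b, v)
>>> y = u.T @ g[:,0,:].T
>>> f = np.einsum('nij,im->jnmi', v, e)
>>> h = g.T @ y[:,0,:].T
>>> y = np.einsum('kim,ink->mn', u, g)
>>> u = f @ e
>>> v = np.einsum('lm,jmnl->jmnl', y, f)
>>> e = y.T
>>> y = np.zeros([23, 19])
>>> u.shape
(23, 19, 3, 3)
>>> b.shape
(3, 7)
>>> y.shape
(23, 19)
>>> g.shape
(19, 19, 23)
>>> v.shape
(23, 19, 3, 7)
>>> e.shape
(19, 7)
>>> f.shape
(23, 19, 3, 7)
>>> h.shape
(23, 19, 7)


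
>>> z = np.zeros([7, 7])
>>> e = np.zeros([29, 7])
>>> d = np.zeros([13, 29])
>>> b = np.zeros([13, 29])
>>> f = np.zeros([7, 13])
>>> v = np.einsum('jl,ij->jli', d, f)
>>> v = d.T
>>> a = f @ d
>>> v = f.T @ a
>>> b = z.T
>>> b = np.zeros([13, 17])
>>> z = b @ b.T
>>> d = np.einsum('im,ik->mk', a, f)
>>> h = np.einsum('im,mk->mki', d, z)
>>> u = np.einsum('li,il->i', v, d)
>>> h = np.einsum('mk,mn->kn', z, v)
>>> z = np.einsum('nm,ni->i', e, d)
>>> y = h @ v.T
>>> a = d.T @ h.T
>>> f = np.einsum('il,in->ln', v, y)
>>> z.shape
(13,)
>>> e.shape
(29, 7)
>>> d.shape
(29, 13)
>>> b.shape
(13, 17)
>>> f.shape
(29, 13)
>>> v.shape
(13, 29)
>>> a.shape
(13, 13)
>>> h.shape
(13, 29)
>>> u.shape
(29,)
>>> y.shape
(13, 13)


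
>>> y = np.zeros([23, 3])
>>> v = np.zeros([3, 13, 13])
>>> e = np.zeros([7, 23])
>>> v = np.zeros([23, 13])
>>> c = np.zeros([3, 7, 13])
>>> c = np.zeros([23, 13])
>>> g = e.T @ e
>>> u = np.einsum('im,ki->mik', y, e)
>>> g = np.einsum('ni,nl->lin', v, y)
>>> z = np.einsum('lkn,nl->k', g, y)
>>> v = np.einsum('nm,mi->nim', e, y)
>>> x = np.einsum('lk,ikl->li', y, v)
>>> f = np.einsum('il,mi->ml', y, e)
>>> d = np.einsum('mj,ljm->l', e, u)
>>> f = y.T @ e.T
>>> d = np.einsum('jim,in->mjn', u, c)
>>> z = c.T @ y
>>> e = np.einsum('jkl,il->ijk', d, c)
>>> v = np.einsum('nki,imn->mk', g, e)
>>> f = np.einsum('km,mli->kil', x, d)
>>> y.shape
(23, 3)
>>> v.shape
(7, 13)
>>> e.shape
(23, 7, 3)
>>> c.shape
(23, 13)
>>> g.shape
(3, 13, 23)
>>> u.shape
(3, 23, 7)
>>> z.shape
(13, 3)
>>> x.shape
(23, 7)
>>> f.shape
(23, 13, 3)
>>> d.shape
(7, 3, 13)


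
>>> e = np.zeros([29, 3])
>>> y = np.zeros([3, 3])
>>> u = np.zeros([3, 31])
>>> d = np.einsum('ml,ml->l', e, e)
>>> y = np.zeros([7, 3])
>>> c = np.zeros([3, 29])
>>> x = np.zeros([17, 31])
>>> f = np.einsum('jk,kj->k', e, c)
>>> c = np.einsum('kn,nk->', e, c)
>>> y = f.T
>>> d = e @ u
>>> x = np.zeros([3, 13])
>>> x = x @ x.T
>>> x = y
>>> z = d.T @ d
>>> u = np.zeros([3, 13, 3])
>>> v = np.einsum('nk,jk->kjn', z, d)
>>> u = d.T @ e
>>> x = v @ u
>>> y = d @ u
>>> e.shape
(29, 3)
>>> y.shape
(29, 3)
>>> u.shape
(31, 3)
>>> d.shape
(29, 31)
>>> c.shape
()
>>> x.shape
(31, 29, 3)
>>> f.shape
(3,)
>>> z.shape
(31, 31)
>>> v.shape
(31, 29, 31)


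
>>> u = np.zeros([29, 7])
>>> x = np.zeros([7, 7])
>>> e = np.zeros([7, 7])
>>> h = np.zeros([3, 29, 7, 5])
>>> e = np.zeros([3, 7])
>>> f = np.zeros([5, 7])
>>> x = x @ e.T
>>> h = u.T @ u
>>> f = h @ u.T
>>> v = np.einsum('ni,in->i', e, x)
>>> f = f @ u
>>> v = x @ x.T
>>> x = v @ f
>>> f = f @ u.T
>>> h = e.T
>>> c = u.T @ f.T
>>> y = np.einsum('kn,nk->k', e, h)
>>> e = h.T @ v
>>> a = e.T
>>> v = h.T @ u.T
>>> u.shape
(29, 7)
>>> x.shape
(7, 7)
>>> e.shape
(3, 7)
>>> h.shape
(7, 3)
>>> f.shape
(7, 29)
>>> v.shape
(3, 29)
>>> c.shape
(7, 7)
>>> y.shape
(3,)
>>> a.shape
(7, 3)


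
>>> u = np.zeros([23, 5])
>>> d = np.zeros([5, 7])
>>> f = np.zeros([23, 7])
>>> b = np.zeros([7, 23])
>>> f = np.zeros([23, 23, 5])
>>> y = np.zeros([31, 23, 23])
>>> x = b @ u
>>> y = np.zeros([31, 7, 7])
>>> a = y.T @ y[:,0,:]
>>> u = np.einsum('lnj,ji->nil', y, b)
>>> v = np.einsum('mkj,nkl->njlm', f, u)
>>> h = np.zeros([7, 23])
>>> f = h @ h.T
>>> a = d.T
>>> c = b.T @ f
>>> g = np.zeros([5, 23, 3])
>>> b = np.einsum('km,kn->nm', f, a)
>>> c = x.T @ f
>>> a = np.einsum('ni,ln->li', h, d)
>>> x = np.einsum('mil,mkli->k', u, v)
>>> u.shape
(7, 23, 31)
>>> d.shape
(5, 7)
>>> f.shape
(7, 7)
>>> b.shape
(5, 7)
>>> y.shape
(31, 7, 7)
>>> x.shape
(5,)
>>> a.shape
(5, 23)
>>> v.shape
(7, 5, 31, 23)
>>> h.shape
(7, 23)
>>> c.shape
(5, 7)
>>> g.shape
(5, 23, 3)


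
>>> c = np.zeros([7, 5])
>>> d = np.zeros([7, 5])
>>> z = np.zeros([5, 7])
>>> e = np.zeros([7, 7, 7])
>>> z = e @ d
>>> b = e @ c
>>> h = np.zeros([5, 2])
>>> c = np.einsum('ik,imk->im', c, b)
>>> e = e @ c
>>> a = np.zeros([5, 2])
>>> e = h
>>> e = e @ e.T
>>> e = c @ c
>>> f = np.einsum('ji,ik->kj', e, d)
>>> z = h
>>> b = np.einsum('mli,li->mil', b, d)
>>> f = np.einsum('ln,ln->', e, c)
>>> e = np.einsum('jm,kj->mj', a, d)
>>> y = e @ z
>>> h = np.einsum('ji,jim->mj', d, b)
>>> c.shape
(7, 7)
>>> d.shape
(7, 5)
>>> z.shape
(5, 2)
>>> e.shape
(2, 5)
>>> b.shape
(7, 5, 7)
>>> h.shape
(7, 7)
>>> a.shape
(5, 2)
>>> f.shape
()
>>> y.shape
(2, 2)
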